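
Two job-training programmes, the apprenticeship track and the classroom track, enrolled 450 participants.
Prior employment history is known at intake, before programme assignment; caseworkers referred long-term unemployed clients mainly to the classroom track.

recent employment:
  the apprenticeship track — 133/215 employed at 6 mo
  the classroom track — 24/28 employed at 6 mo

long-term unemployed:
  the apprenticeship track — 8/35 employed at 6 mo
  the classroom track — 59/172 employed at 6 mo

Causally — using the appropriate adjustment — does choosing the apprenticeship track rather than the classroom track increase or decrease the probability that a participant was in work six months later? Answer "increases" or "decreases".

decreases

Nothing the programme does changes prior employment history; the imbalance is an allocation artefact. With prior employment history also predicting the outcome, the pooled figure is confounded, and the within-stratum comparison is the causal one.
Within each level — recent employment: 61.9% vs 85.7%; long-term unemployed: 22.9% vs 34.3% — the classroom track is higher every time.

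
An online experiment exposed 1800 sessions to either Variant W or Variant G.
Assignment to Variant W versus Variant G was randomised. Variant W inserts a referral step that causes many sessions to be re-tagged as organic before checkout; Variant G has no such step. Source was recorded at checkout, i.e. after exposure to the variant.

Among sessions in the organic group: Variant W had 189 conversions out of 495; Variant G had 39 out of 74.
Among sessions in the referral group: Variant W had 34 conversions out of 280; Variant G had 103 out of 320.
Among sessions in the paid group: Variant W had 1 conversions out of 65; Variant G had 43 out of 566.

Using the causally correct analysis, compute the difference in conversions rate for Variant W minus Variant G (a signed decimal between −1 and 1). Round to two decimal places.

Variant G is higher inside every traffic source stratum but Variant W is higher in aggregate. Whether to stratify depends on how traffic source relates to the variant.
Stratifying would compare variants among sessions the variants themselves sorted into traffic source groups — a form of selection on an intermediate. The unconditioned pooled rates give the total causal effect.
The causal difference is the pooled difference: 0.267 − 0.193 = +0.074.

+0.07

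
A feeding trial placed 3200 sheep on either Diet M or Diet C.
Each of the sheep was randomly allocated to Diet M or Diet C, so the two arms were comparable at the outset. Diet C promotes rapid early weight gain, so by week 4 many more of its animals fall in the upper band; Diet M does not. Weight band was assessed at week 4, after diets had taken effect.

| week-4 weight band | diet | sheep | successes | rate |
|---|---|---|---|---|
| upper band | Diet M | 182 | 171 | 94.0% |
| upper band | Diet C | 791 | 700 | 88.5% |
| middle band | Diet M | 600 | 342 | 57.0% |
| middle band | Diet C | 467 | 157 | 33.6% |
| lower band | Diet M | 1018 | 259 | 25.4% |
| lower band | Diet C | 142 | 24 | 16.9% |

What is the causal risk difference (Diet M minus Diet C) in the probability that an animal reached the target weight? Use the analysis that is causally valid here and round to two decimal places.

-0.20

Stratifying would compare diets among sheep the diets themselves sorted into week-4 weight band groups — a form of selection on an intermediate. The unconditioned pooled rates give the total causal effect.
The causal difference is the pooled difference: 0.429 − 0.629 = -0.200.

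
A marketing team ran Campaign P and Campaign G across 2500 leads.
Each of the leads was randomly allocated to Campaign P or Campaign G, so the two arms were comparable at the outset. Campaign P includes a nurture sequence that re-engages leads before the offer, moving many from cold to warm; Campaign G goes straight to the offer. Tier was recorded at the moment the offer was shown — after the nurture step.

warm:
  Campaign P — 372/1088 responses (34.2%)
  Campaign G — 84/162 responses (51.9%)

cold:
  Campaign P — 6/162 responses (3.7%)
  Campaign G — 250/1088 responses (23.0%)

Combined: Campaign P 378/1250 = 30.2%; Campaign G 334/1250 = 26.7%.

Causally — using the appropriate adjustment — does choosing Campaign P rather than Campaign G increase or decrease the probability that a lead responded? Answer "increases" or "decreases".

increases

Campaign G is higher inside every engagement tier stratum but Campaign P is higher in aggregate. Whether to stratify depends on how engagement tier relates to the campaign.
Because the campaign influences engagement tier, engagement tier is a post-treatment mediator, not a confounder. Stratifying on it would bias the estimate; the causal effect is the crude pooled difference.
Pooled: Campaign P 30.2% vs Campaign G 26.7%; Campaign P is higher overall.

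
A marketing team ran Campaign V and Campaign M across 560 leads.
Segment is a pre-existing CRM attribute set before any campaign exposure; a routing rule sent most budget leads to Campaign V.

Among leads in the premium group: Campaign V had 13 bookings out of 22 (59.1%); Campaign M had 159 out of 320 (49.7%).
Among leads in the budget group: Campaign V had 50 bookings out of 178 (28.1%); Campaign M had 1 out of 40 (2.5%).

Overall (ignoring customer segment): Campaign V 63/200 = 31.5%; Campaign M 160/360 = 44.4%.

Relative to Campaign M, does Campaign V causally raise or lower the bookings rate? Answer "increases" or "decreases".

increases

Nothing the campaign does changes customer segment; the imbalance is an allocation artefact. With customer segment also predicting the outcome, the pooled figure is confounded, and the within-stratum comparison is the causal one.
Within each level — premium: 59.1% vs 49.7%; budget: 28.1% vs 2.5% — Campaign V is higher every time.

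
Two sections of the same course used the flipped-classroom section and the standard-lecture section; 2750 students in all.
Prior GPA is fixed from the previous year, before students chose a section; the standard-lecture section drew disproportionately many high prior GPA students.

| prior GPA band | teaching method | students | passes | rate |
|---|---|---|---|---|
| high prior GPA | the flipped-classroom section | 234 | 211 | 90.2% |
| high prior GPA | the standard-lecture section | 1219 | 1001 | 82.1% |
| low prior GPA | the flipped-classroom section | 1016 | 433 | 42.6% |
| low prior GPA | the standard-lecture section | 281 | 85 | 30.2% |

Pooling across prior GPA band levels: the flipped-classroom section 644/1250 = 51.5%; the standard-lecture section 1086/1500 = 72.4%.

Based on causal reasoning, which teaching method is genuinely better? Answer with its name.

The prior GPA band-specific comparison favours the flipped-classroom section throughout, but the pooled figures favour the standard-lecture section. The question is whether to condition on prior GPA band.
Prior GPA band satisfies the back-door criterion: it is not a descendant of the teaching method, and it blocks the spurious path from teaching method to outcome. Adjusting for it (i.e., using the within-prior GPA band rates) gives the causal effect.
Within each level — high prior GPA: 90.2% vs 82.1%; low prior GPA: 42.6% vs 30.2% — the flipped-classroom section is higher every time.

the flipped-classroom section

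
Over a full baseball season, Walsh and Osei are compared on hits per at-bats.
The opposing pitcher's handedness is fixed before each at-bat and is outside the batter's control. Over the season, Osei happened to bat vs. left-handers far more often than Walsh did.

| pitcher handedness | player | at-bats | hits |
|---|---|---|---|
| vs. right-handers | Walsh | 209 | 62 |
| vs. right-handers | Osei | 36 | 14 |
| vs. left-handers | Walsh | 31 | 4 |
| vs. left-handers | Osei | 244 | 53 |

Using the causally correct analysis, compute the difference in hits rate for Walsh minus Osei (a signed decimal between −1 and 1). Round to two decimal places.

The pitcher handedness-specific comparison favours Osei throughout, but the pooled figures favour Walsh. The question is whether to condition on pitcher handedness.
Here pitcher handedness is a common cause — it drives both which player a case falls under and the outcome. The crude comparison mixes populations; the stratum-specific rates are the causally relevant ones.
Adjusting over the population distribution of pitcher handedness: 0.471·(0.297−0.389) + 0.529·(0.129−0.217) = -0.090.

-0.09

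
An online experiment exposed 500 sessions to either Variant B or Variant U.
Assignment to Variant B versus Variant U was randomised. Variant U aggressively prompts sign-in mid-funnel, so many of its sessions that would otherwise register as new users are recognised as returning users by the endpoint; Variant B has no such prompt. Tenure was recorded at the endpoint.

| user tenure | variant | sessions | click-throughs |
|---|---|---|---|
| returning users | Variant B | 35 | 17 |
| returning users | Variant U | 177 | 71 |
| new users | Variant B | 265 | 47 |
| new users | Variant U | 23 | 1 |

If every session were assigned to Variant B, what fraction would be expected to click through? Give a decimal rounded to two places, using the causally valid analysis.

0.21

User tenure here is a post-treatment variable shaped by the variant; conditioning on it would introduce bias rather than remove it. The overall comparison is the causal one.
So P(outcome | do(Variant B)) is just the pooled rate for Variant B: 64/300 = 0.213.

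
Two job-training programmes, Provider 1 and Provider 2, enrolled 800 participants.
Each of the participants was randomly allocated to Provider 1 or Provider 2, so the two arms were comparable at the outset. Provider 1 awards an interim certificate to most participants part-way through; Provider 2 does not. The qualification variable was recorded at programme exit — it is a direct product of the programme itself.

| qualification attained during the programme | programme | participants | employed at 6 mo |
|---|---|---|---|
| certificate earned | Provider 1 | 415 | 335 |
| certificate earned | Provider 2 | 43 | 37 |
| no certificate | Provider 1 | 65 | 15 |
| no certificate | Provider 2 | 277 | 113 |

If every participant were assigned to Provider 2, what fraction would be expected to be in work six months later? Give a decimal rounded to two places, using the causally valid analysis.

0.47

Provider 2 is higher inside every qualification attained during the programme stratum but Provider 1 is higher in aggregate. Whether to stratify depends on how qualification attained during the programme relates to the programme.
Qualification attained during the programme lies on the pathway programme → qualification attained during the programme → outcome, so adjusting for it blocks the indirect effect. For the total causal effect of programme, use the unadjusted pooled rates.
So P(outcome | do(Provider 2)) is just the pooled rate for Provider 2: 150/320 = 0.469.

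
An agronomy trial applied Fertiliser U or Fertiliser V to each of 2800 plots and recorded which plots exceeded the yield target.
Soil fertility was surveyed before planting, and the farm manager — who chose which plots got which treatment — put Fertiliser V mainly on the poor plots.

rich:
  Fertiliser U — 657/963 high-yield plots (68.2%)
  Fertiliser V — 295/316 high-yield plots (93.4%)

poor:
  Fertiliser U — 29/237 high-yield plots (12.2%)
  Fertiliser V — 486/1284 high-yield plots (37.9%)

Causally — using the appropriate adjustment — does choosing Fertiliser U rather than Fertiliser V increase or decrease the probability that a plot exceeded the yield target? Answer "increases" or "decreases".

decreases

The imbalance in soil fertility arose from how plots were allocated, not from anything the fertiliser did; and soil fertility independently affects the outcome. The pooled gap is confounded — condition on soil fertility.
Within each level — rich: 68.2% vs 93.4%; poor: 12.2% vs 37.9% — Fertiliser V is higher every time.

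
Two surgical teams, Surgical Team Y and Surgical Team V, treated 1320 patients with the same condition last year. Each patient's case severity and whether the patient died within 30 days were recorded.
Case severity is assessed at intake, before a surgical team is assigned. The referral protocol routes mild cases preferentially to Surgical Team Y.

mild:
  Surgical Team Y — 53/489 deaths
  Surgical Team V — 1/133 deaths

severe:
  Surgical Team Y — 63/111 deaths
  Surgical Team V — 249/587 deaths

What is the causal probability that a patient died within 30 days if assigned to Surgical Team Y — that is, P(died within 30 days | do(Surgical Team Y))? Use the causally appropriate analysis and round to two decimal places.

0.35

The stratified and pooled comparisons disagree (Surgical Team V wins within each case severity; Surgical Team Y wins overall), so the answer turns on the causal role of case severity.
Nothing the surgical team does changes case severity; the imbalance is an allocation artefact. With case severity also predicting the outcome, the pooled figure is confounded, and the within-stratum comparison is the causal one.
Standardising Surgical Team Y to the population case severity mix: 0.471·53/489 + 0.529·63/111 = 0.351.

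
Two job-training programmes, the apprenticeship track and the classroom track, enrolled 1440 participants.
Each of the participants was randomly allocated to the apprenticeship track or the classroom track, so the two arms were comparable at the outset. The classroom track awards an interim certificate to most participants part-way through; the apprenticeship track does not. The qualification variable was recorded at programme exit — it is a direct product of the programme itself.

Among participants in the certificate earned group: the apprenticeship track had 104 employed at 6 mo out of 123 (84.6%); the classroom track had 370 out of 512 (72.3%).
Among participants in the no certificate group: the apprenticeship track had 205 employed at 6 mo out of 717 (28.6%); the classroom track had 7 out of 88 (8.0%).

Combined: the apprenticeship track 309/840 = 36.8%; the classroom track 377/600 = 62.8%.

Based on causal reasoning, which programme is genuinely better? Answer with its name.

Stratifying would compare programmes among participants the programmes themselves sorted into qualification attained during the programme groups — a form of selection on an intermediate. The unconditioned pooled rates give the total causal effect.
Pooled: the apprenticeship track 36.8% vs the classroom track 62.8%; the classroom track is higher overall.

the classroom track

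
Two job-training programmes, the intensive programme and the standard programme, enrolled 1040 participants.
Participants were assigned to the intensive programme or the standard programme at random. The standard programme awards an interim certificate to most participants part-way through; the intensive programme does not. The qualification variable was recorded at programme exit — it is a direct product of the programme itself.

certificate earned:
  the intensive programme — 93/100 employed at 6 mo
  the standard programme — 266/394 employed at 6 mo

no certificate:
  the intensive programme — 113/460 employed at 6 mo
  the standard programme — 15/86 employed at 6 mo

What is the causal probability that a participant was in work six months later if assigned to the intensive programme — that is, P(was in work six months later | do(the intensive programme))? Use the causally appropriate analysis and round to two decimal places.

The distribution of qualification attained during the programme is itself part of what the programme does — it is an intermediate outcome. Holding it fixed would remove that part of the effect; the total effect is the pooled difference.
So P(outcome | do(the intensive programme)) is just the pooled rate for the intensive programme: 206/560 = 0.368.

0.37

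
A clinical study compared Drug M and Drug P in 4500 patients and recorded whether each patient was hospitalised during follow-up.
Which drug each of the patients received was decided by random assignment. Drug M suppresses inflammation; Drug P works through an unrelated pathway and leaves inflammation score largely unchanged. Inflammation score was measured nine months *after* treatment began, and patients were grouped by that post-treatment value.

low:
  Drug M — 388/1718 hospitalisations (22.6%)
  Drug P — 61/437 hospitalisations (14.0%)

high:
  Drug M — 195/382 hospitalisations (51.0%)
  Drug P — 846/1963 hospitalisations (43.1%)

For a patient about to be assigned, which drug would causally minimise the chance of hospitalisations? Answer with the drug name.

Drug M

Within every inflammation score level Drug P has the lower rate, yet pooled Drug M does — Simpson's reversal.
The distribution of inflammation score is itself part of what the drug does — it is an intermediate outcome. Holding it fixed would remove that part of the effect; the total effect is the pooled difference.
Pooled: Drug M 27.8% vs Drug P 37.8%; Drug M is lower overall.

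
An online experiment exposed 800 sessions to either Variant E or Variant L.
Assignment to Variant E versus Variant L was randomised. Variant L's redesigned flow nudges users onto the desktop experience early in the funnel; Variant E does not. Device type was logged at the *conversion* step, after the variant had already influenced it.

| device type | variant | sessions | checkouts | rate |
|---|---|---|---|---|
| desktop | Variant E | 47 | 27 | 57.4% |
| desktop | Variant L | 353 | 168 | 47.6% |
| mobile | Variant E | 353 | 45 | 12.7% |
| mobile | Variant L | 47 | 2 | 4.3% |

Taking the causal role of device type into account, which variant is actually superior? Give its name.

Within every device type level Variant E has the higher rate, yet pooled Variant L does — Simpson's reversal.
Device type lies on the pathway variant → device type → outcome, so adjusting for it blocks the indirect effect. For the total causal effect of variant, use the unadjusted pooled rates.
Pooled: Variant E 18.0% vs Variant L 42.5%; Variant L is higher overall.

Variant L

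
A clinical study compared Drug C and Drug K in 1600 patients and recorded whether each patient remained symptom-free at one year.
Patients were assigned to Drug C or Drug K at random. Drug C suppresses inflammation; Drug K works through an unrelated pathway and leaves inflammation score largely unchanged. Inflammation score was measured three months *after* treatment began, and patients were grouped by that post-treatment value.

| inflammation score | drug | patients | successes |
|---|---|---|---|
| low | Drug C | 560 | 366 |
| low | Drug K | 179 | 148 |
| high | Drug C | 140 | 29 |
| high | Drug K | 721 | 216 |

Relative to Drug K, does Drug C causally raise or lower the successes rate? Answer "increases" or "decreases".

Drug K is higher inside every inflammation score stratum but Drug C is higher in aggregate. Whether to stratify depends on how inflammation score relates to the drug.
Inflammation score lies on the pathway drug → inflammation score → outcome, so adjusting for it blocks the indirect effect. For the total causal effect of drug, use the unadjusted pooled rates.
Pooled: Drug C 56.4% vs Drug K 40.4%; Drug C is higher overall.

increases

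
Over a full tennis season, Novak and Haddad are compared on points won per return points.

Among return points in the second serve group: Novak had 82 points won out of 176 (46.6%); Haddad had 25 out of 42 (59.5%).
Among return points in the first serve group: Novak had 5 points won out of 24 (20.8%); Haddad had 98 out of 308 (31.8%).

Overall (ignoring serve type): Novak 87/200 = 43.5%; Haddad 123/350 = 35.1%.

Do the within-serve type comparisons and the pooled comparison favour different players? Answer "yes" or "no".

yes

Within each serve type level (second serve 46.6% vs 59.5%; first serve 20.8% vs 31.8%), Haddad has the higher rate every time. Pooled: 43.5% vs 35.1% — Novak has the higher rate overall. The two comparisons disagree.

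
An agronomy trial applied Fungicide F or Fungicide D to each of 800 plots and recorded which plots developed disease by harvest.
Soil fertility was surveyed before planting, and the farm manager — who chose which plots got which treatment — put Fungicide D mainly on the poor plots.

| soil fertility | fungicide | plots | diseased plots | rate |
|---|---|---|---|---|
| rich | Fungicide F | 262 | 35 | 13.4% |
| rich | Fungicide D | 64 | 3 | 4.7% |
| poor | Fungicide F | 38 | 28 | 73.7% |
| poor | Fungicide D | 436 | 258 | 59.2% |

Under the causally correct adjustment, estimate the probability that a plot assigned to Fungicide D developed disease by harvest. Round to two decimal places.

0.37

Fungicide D is lower inside every soil fertility stratum but Fungicide F is lower in aggregate. Whether to stratify depends on how soil fertility relates to the fungicide.
Soil fertility satisfies the back-door criterion: it is not a descendant of the fungicide, and it blocks the spurious path from fungicide to outcome. Adjusting for it (i.e., using the within-soil fertility rates) gives the causal effect.
Standardising Fungicide D to the population soil fertility mix: 0.407·3/64 + 0.593·258/436 = 0.370.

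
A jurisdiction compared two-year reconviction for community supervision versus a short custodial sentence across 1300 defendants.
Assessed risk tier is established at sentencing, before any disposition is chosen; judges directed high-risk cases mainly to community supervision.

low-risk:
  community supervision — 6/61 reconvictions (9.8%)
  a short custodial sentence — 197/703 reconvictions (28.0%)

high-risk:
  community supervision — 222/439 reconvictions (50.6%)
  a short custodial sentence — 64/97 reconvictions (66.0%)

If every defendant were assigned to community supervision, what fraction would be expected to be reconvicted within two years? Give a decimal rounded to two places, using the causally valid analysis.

Assessed risk tier is set before the disposition has any effect — it is not caused by the disposition — and it independently drives the outcome. That makes it a confounder, so the causal comparison is within assessed risk tier levels.
Standardising community supervision to the population assessed risk tier mix: 0.588·6/61 + 0.412·222/439 = 0.266.

0.27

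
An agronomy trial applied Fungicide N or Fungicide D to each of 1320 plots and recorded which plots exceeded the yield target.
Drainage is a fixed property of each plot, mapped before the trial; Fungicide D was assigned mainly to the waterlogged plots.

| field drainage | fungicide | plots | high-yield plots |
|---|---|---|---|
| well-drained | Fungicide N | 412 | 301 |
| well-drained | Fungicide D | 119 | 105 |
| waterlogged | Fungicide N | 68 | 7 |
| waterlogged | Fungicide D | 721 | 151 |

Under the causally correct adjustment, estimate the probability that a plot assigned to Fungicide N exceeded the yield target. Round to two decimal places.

0.36

Field drainage differs across fungicides for reasons unrelated to any effect of the fungicide itself, and it separately predicts the outcome — a classic confounder. We must compare within field drainage levels.
Standardising Fungicide N to the population field drainage mix: 0.402·301/412 + 0.598·7/68 = 0.355.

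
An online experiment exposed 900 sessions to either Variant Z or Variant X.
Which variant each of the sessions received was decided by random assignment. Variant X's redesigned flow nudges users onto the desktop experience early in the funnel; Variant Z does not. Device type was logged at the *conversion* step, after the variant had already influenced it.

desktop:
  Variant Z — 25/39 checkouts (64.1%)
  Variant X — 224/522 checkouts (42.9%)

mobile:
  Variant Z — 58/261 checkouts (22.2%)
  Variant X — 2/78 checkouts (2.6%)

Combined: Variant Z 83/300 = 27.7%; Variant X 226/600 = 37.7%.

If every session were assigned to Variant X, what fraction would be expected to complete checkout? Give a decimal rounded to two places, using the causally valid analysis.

Because the variant influences device type, device type is a post-treatment mediator, not a confounder. Stratifying on it would bias the estimate; the causal effect is the crude pooled difference.
So P(outcome | do(Variant X)) is just the pooled rate for Variant X: 226/600 = 0.377.

0.38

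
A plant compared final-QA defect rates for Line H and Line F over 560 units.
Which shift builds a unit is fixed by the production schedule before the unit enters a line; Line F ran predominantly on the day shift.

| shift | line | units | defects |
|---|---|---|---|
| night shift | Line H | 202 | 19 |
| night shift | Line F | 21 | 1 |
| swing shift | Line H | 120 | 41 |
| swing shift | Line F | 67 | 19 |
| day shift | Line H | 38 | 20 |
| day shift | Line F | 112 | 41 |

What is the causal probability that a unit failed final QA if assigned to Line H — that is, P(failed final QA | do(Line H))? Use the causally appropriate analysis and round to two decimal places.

Line F is lower inside every shift stratum but Line H is lower in aggregate. Whether to stratify depends on how shift relates to the line.
Since shift is a pre-existing factor (not a product of the line) and it affects the outcome on its own, it is a confounder. The stratified rates, not the pooled rate, identify the causal effect.
Standardising Line H to the population shift mix: 0.398·19/202 + 0.334·41/120 + 0.268·20/38 = 0.293.

0.29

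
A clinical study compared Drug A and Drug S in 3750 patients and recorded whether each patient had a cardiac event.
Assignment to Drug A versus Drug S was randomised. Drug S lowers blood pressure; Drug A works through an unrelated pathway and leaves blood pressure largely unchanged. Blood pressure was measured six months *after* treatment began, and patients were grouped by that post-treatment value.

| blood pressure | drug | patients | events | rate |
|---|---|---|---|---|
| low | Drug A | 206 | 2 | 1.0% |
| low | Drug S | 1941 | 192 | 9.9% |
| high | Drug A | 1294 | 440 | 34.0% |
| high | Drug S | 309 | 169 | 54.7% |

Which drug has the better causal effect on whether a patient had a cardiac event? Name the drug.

Drug S

Blood pressure lies on the pathway drug → blood pressure → outcome, so adjusting for it blocks the indirect effect. For the total causal effect of drug, use the unadjusted pooled rates.
Pooled: Drug A 29.5% vs Drug S 16.0%; Drug S is lower overall.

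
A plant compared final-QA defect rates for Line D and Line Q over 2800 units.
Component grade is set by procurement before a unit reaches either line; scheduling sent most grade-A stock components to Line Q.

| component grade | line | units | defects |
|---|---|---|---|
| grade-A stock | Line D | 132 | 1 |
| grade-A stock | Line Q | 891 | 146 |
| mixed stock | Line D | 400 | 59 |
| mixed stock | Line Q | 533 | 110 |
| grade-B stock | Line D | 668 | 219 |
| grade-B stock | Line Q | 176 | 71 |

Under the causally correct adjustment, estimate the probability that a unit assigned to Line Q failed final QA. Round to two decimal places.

The stratified and pooled comparisons disagree (Line D wins within each component grade; Line Q wins overall), so the answer turns on the causal role of component grade.
Here component grade is a common cause — it drives both which line a case falls under and the outcome. The crude comparison mixes populations; the stratum-specific rates are the causally relevant ones.
Standardising Line Q to the population component grade mix: 0.365·146/891 + 0.333·110/533 + 0.301·71/176 = 0.250.

0.25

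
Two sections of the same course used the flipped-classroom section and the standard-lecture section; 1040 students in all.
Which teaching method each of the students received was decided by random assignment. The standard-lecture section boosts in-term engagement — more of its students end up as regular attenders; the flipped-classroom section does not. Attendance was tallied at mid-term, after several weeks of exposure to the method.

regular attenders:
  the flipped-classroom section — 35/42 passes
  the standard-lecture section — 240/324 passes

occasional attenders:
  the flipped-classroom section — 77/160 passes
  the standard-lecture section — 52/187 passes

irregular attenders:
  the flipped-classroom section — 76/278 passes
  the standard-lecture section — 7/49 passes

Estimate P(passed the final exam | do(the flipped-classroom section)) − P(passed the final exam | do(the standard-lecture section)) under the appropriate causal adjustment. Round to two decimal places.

the flipped-classroom section is higher inside every mid-term attendance stratum but the standard-lecture section is higher in aggregate. Whether to stratify depends on how mid-term attendance relates to the teaching method.
Mid-term attendance here is a post-treatment variable shaped by the teaching method; conditioning on it would introduce bias rather than remove it. The overall comparison is the causal one.
The causal difference is the pooled difference: 0.392 − 0.534 = -0.142.

-0.14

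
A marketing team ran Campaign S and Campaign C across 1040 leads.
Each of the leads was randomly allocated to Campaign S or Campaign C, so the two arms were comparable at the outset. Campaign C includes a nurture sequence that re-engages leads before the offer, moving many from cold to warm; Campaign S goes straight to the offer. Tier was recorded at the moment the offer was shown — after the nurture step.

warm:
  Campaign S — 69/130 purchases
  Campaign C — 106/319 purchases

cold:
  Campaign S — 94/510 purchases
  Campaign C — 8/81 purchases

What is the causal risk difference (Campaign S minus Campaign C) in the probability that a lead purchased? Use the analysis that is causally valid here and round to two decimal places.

Because the campaign influences engagement tier, engagement tier is a post-treatment mediator, not a confounder. Stratifying on it would bias the estimate; the causal effect is the crude pooled difference.
The causal difference is the pooled difference: 0.255 − 0.285 = -0.030.

-0.03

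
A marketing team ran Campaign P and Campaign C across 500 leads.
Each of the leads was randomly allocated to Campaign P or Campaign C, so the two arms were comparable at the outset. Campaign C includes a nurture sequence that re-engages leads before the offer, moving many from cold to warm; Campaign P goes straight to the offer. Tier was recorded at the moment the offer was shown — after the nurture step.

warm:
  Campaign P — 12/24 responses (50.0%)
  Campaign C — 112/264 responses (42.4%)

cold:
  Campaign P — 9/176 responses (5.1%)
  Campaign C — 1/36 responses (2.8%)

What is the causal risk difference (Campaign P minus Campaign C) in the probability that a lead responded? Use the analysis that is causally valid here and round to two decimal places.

-0.27

The stratified and pooled comparisons disagree (Campaign P wins within each engagement tier; Campaign C wins overall), so the answer turns on the causal role of engagement tier.
Stratifying would compare campaigns among leads the campaigns themselves sorted into engagement tier groups — a form of selection on an intermediate. The unconditioned pooled rates give the total causal effect.
The causal difference is the pooled difference: 0.105 − 0.377 = -0.272.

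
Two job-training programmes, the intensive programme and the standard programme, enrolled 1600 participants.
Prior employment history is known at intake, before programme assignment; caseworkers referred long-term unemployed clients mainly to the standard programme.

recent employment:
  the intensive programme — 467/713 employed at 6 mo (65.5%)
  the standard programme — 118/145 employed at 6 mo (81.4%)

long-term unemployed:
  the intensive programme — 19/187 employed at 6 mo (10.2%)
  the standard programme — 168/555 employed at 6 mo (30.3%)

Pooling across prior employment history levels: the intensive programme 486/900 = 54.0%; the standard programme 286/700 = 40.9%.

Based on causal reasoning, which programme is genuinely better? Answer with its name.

the standard programme

Within every prior employment history level the standard programme has the higher rate, yet pooled the intensive programme does — Simpson's reversal.
Nothing the programme does changes prior employment history; the imbalance is an allocation artefact. With prior employment history also predicting the outcome, the pooled figure is confounded, and the within-stratum comparison is the causal one.
Within each level — recent employment: 65.5% vs 81.4%; long-term unemployed: 10.2% vs 30.3% — the standard programme is higher every time.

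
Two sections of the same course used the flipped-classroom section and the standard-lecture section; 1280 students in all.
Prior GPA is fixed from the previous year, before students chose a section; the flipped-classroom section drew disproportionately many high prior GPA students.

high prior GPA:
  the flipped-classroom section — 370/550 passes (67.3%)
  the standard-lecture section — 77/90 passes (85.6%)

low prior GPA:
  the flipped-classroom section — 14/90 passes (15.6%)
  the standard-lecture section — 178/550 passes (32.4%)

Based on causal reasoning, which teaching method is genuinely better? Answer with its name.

the standard-lecture section

Nothing the teaching method does changes prior GPA band; the imbalance is an allocation artefact. With prior GPA band also predicting the outcome, the pooled figure is confounded, and the within-stratum comparison is the causal one.
Within each level — high prior GPA: 67.3% vs 85.6%; low prior GPA: 15.6% vs 32.4% — the standard-lecture section is higher every time.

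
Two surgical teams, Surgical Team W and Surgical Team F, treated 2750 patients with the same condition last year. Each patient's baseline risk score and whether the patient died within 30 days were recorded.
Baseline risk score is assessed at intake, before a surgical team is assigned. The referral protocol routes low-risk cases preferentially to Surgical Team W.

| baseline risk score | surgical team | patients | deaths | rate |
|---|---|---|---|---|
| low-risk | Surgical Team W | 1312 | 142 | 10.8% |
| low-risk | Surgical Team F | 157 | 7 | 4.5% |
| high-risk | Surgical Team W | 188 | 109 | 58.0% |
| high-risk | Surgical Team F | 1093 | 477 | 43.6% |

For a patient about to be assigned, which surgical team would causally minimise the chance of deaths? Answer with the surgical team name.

Within every baseline risk score level Surgical Team F has the lower rate, yet pooled Surgical Team W does — Simpson's reversal.
Nothing the surgical team does changes baseline risk score; the imbalance is an allocation artefact. With baseline risk score also predicting the outcome, the pooled figure is confounded, and the within-stratum comparison is the causal one.
Within each level — low-risk: 10.8% vs 4.5%; high-risk: 58.0% vs 43.6% — Surgical Team F is lower every time.

Surgical Team F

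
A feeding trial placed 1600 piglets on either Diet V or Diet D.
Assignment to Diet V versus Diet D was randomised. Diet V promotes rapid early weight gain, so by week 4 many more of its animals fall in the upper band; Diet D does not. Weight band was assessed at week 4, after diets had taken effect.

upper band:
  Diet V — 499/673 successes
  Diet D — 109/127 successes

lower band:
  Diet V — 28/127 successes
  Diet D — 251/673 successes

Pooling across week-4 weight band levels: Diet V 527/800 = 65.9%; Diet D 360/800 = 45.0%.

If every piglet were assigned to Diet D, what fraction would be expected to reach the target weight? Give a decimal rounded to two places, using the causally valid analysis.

0.45

The stratified and pooled comparisons disagree (Diet D wins within each week-4 weight band; Diet V wins overall), so the answer turns on the causal role of week-4 weight band.
Week-4 weight band here is a post-treatment variable shaped by the diet; conditioning on it would introduce bias rather than remove it. The overall comparison is the causal one.
So P(outcome | do(Diet D)) is just the pooled rate for Diet D: 360/800 = 0.450.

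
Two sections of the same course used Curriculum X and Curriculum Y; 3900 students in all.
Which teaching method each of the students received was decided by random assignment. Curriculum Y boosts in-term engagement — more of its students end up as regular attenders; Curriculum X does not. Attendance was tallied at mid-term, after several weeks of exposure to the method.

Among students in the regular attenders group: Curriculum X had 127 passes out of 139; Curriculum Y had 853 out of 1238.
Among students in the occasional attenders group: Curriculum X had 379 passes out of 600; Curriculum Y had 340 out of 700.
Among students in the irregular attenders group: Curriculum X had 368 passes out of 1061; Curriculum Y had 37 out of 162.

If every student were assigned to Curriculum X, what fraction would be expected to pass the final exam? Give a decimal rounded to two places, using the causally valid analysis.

Because the teaching method influences mid-term attendance, mid-term attendance is a post-treatment mediator, not a confounder. Stratifying on it would bias the estimate; the causal effect is the crude pooled difference.
So P(outcome | do(Curriculum X)) is just the pooled rate for Curriculum X: 874/1800 = 0.486.

0.49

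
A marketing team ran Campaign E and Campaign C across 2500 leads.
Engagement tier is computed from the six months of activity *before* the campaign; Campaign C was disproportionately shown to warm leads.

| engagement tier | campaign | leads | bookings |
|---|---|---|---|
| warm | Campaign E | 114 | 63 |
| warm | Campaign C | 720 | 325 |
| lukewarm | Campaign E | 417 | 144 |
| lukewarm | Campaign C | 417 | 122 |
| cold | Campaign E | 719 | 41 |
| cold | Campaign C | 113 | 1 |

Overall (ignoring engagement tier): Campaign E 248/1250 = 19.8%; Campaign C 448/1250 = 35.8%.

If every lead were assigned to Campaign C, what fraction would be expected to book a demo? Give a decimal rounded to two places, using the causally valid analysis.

0.25

Within every engagement tier level Campaign E has the higher rate, yet pooled Campaign C does — Simpson's reversal.
Nothing the campaign does changes engagement tier; the imbalance is an allocation artefact. With engagement tier also predicting the outcome, the pooled figure is confounded, and the within-stratum comparison is the causal one.
Standardising Campaign C to the population engagement tier mix: 0.334·325/720 + 0.334·122/417 + 0.333·1/113 = 0.251.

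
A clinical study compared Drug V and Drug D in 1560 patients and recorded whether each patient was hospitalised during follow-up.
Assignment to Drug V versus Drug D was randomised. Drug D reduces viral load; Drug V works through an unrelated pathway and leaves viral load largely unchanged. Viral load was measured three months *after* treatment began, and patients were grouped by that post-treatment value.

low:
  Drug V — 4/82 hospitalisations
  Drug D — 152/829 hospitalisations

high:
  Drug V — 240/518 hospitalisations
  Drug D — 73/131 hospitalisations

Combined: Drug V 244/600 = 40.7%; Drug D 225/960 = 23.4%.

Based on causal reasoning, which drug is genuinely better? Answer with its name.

Drug D

Stratifying would compare drugs among patients the drugs themselves sorted into viral load groups — a form of selection on an intermediate. The unconditioned pooled rates give the total causal effect.
Pooled: Drug V 40.7% vs Drug D 23.4%; Drug D is lower overall.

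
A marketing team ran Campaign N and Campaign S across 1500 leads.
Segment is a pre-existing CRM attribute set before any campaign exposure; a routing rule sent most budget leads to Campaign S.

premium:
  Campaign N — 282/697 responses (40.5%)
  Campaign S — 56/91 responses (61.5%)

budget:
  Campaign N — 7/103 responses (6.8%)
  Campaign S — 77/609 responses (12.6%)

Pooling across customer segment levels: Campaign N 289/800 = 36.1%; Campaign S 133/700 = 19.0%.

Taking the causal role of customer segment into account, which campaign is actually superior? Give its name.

Within every customer segment level Campaign S has the higher rate, yet pooled Campaign N does — Simpson's reversal.
Customer segment is set before the campaign has any effect — it is not caused by the campaign — and it independently drives the outcome. That makes it a confounder, so the causal comparison is within customer segment levels.
Within each level — premium: 40.5% vs 61.5%; budget: 6.8% vs 12.6% — Campaign S is higher every time.

Campaign S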